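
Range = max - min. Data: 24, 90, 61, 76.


Max = 90, Min = 24
Range = 90 - 24 = 66

Range = 66


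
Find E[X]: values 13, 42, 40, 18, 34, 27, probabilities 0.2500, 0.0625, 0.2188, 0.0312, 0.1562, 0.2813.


E[X] = 13*0.2500 + 42*0.0625 + 40*0.2188 + 18*0.0312 + 34*0.1562 + 27*0.2813
= 3.2500 + 2.6250 + 8.7520 + 0.5616 + 5.3108 + 7.5951
= 28.0945

E[X] = 28.0945


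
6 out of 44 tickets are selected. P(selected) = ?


P = 6/44 = 0.1364

P = 0.1364


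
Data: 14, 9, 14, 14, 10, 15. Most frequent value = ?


Frequencies: 9:1, 10:1, 14:3, 15:1
Max frequency = 3
Mode = 14

Mode = 14


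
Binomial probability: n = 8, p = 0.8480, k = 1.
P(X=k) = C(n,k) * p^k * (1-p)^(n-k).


C(8,1) = 8
p^1 = 0.848000
(1-p)^7 = 1.874585e-06
P = 8 * 0.848000 * 1.874585e-06 = 1.2717e-05

P(X=1) = 1.2717e-05


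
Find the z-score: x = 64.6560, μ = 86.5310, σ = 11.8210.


z = (64.6560 - 86.5310)/11.8210
= -21.8750/11.8210
= -1.8505

z = -1.8505


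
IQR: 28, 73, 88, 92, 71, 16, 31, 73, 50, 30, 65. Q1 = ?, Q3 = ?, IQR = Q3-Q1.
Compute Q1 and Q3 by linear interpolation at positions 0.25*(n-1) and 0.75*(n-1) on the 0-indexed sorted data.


Sorted: 16, 28, 30, 31, 50, 65, 71, 73, 73, 88, 92
Q1 (25th %ile) = 30.5000
Q3 (75th %ile) = 73.0000
IQR = 73.0000 - 30.5000 = 42.5000

IQR = 42.5000


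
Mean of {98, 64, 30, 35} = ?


Sum = 98 + 64 + 30 + 35 = 227
n = 4
Mean = 227/4 = 56.7500

Mean = 56.7500


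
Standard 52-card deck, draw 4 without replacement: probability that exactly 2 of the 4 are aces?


Hypergeometric: P(X=2) = C(4,2)·C(48,2) / C(52,4)
= 6 × 1128 / 270725
= 6768/270725 = 0.0250

P = 0.0250


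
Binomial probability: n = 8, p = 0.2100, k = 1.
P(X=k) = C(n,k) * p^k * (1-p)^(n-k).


C(8,1) = 8
p^1 = 0.210000
(1-p)^7 = 0.192039
P = 8 * 0.210000 * 0.192039 = 0.3226

P(X=1) = 0.3226


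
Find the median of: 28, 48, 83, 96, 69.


Sorted: 28, 48, 69, 83, 96
n = 5 (odd)
Middle value = 69

Median = 69


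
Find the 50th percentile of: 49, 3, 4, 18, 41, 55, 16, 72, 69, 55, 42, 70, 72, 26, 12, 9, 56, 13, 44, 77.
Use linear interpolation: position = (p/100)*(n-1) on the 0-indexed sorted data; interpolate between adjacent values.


Sorted: 3, 4, 9, 12, 13, 16, 18, 26, 41, 42, 44, 49, 55, 55, 56, 69, 70, 72, 72, 77
n = 20
Index = 50/100 * 19 = 9.5000
Lower = data[9] = 42, Upper = data[10] = 44
P50 = 42 + 0.5000*(2) = 43.0000

P50 = 43.0000


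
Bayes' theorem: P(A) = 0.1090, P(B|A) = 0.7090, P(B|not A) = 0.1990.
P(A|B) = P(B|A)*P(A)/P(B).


P(B) = P(B|A)*P(A) + P(B|A')*P(A')
= 0.7090*0.1090 + 0.1990*0.8910
= 0.077281 + 0.177309 = 0.254590
P(A|B) = 0.077281/0.254590 = 0.3036

P(A|B) = 0.3036


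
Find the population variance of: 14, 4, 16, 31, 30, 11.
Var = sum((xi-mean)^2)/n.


Mean = 17.6667
Squared deviations: 13.4444, 186.7778, 2.7778, 177.7778, 152.1111, 44.4444
Sum = 577.3333
Variance = 577.3333/6 = 96.2222

Variance = 96.2222


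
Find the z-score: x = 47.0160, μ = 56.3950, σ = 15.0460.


z = (47.0160 - 56.3950)/15.0460
= -9.3790/15.0460
= -0.6234

z = -0.6234


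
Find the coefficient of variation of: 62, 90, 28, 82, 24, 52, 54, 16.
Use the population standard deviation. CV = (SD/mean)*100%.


Mean = 51.0000
SD = 25.2389
CV = (25.2389/51.0000)*100 = 49.4880%

CV = 49.4880%


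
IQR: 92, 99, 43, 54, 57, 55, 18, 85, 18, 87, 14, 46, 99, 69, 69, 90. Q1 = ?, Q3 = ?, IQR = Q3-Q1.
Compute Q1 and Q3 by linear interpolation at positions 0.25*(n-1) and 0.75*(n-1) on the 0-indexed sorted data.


Sorted: 14, 18, 18, 43, 46, 54, 55, 57, 69, 69, 85, 87, 90, 92, 99, 99
Q1 (25th %ile) = 45.2500
Q3 (75th %ile) = 87.7500
IQR = 87.7500 - 45.2500 = 42.5000

IQR = 42.5000


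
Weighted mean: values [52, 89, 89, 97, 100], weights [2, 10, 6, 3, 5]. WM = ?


Numerator = 52*2 + 89*10 + 89*6 + 97*3 + 100*5 = 2319
Denominator = 2 + 10 + 6 + 3 + 5 = 26
WM = 2319/26 = 89.1923

WM = 89.1923


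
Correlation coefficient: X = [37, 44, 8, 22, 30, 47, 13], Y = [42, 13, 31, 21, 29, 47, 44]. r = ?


Mean X = 28.7143, Mean Y = 32.4286
SD X = 13.935712, SD Y = 11.709058
Cov = -4.448980
r = -4.448980/(13.935712*11.709058) = -0.0273

r = -0.0273


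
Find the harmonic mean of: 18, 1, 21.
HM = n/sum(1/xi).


Sum of reciprocals = 1/18 + 1/1 + 1/21 = 1.103175
HM = 3/1.103175 = 2.7194

HM = 2.7194


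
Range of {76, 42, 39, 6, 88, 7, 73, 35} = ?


Max = 88, Min = 6
Range = 88 - 6 = 82

Range = 82


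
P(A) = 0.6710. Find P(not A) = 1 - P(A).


P(not A) = 1 - 0.6710 = 0.3290

P(not A) = 0.3290


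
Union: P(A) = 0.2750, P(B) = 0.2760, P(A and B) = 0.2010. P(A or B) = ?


P(A∪B) = 0.2750 + 0.2760 - 0.2010
= 0.5510 - 0.2010
= 0.3500

P(A∪B) = 0.3500


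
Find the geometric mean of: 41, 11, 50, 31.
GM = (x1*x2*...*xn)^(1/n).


Product = 41 × 11 × 50 × 31 = 699050
GM = 699050^(1/4) = 28.9153

GM = 28.9153


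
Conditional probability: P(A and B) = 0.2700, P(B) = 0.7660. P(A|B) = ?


P(A|B) = 0.2700/0.7660 = 0.3525

P(A|B) = 0.3525


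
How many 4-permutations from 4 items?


P(4,4) = 4!/0!
= 24/1
= 24

P(4,4) = 24


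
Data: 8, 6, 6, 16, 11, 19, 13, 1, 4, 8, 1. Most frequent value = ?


Frequencies: 1:2, 4:1, 6:2, 8:2, 11:1, 13:1, 16:1, 19:1
Max frequency = 2
Mode = 1, 6, 8

Mode = 1, 6, 8


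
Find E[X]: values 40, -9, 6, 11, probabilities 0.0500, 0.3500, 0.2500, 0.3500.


E[X] = 40*0.0500 - 9*0.3500 + 6*0.2500 + 11*0.3500
= 2.0000 - 3.1500 + 1.5000 + 3.8500
= 4.2000

E[X] = 4.2000


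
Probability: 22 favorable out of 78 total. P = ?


P = 22/78 = 0.2821

P = 0.2821


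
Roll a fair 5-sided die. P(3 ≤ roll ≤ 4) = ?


Favorable outcomes (3 ≤ roll ≤ 4): 2
Total outcomes = 5
P = 2/5 = 0.4000

P = 0.4000


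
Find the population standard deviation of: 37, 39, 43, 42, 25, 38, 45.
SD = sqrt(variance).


Mean = 38.4286
Variance = 37.1020
SD = sqrt(37.1020) = 6.0911

SD = 6.0911


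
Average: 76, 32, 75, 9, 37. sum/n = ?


Sum = 76 + 32 + 75 + 9 + 37 = 229
n = 5
Mean = 229/5 = 45.8000

Mean = 45.8000


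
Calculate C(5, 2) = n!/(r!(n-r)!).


C(5,2) = 5!/(2! × 3!)
= 120/(2 × 6)
= 10

C(5,2) = 10


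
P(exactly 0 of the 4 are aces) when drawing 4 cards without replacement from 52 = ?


Hypergeometric: P(X=0) = C(4,0)·C(48,4) / C(52,4)
= 1 × 194580 / 270725
= 194580/270725 = 0.7187

P = 0.7187


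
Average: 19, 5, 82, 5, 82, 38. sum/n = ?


Sum = 19 + 5 + 82 + 5 + 82 + 38 = 231
n = 6
Mean = 231/6 = 38.5000

Mean = 38.5000


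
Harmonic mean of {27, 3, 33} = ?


Sum of reciprocals = 1/27 + 1/3 + 1/33 = 0.400673
HM = 3/0.400673 = 7.4874

HM = 7.4874


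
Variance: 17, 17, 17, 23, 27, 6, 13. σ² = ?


Mean = 17.1429
Squared deviations: 0.0204, 0.0204, 0.0204, 34.3061, 97.1633, 124.1633, 17.1633
Sum = 272.8571
Variance = 272.8571/7 = 38.9796

Variance = 38.9796


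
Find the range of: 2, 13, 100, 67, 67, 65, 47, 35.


Max = 100, Min = 2
Range = 100 - 2 = 98

Range = 98


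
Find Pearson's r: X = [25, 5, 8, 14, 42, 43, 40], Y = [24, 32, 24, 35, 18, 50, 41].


Mean X = 25.2857, Mean Y = 32.0000
SD X = 15.341021, SD Y = 10.267842
Cov = 46.285714
r = 46.285714/(15.341021*10.267842) = 0.2938

r = 0.2938


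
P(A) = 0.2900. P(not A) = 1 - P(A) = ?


P(not A) = 1 - 0.2900 = 0.7100

P(not A) = 0.7100


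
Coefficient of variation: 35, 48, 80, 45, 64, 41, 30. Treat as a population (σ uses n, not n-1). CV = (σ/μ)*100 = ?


Mean = 49.0000
SD = 16.1422
CV = (16.1422/49.0000)*100 = 32.9433%

CV = 32.9433%


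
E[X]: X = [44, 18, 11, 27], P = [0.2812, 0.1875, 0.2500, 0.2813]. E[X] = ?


E[X] = 44*0.2812 + 18*0.1875 + 11*0.2500 + 27*0.2813
= 12.3728 + 3.3750 + 2.7500 + 7.5951
= 26.0929

E[X] = 26.0929


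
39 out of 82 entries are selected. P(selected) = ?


P = 39/82 = 0.4756

P = 0.4756


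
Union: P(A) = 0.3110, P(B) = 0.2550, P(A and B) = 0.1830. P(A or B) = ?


P(A∪B) = 0.3110 + 0.2550 - 0.1830
= 0.5660 - 0.1830
= 0.3830

P(A∪B) = 0.3830


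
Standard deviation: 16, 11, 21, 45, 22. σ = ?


Mean = 23.0000
Variance = 136.4000
SD = sqrt(136.4000) = 11.6790

SD = 11.6790


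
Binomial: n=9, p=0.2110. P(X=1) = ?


C(9,1) = 9
p^1 = 0.211000
(1-p)^8 = 0.150181
P = 9 * 0.211000 * 0.150181 = 0.2852

P(X=1) = 0.2852


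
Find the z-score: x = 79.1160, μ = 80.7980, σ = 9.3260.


z = (79.1160 - 80.7980)/9.3260
= -1.6820/9.3260
= -0.1804

z = -0.1804


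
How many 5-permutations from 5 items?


P(5,5) = 5!/0!
= 120/1
= 120

P(5,5) = 120


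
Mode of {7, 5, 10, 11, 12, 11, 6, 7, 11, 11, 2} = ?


Frequencies: 2:1, 5:1, 6:1, 7:2, 10:1, 11:4, 12:1
Max frequency = 4
Mode = 11

Mode = 11


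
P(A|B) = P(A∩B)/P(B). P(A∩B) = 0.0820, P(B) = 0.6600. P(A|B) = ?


P(A|B) = 0.0820/0.6600 = 0.1242

P(A|B) = 0.1242


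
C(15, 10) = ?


C(15,10) = 15!/(10! × 5!)
= 1307674368000/(3628800 × 120)
= 3003

C(15,10) = 3003


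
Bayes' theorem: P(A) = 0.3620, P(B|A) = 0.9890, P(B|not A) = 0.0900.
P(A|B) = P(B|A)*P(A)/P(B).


P(B) = P(B|A)*P(A) + P(B|A')*P(A')
= 0.9890*0.3620 + 0.0900*0.6380
= 0.358018 + 0.057420 = 0.415438
P(A|B) = 0.358018/0.415438 = 0.8618

P(A|B) = 0.8618


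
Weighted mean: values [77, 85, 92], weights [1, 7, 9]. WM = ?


Numerator = 77*1 + 85*7 + 92*9 = 1500
Denominator = 1 + 7 + 9 = 17
WM = 1500/17 = 88.2353

WM = 88.2353


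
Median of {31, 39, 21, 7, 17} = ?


Sorted: 7, 17, 21, 31, 39
n = 5 (odd)
Middle value = 21

Median = 21


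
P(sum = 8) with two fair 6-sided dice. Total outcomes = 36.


Total outcomes = 6×6 = 36
Favorable (sum = 8): 5
P = 5/36 = 0.1389

P = 0.1389


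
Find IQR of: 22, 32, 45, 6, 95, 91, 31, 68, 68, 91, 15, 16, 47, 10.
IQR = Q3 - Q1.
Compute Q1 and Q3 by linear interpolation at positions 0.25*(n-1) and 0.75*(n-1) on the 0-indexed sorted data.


Sorted: 6, 10, 15, 16, 22, 31, 32, 45, 47, 68, 68, 91, 91, 95
Q1 (25th %ile) = 17.5000
Q3 (75th %ile) = 68.0000
IQR = 68.0000 - 17.5000 = 50.5000

IQR = 50.5000


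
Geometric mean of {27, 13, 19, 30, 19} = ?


Product = 27 × 13 × 19 × 30 × 19 = 3801330
GM = 3801330^(1/5) = 20.7008

GM = 20.7008


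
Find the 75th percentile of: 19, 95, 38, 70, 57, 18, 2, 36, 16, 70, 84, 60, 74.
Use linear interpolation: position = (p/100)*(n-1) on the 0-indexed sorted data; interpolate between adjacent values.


Sorted: 2, 16, 18, 19, 36, 38, 57, 60, 70, 70, 74, 84, 95
n = 13
Index = 75/100 * 12 = 9.0000
Lower = data[9] = 70, Upper = data[10] = 74
P75 = 70 + 0*(4) = 70.0000

P75 = 70.0000


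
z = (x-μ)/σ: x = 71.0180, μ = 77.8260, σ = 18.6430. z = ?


z = (71.0180 - 77.8260)/18.6430
= -6.8080/18.6430
= -0.3652

z = -0.3652


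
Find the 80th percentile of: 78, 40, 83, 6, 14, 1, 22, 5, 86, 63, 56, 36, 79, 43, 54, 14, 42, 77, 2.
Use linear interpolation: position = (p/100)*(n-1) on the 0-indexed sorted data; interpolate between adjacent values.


Sorted: 1, 2, 5, 6, 14, 14, 22, 36, 40, 42, 43, 54, 56, 63, 77, 78, 79, 83, 86
n = 19
Index = 80/100 * 18 = 14.4000
Lower = data[14] = 77, Upper = data[15] = 78
P80 = 77 + 0.4000*(1) = 77.4000

P80 = 77.4000


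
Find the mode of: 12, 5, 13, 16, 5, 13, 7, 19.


Frequencies: 5:2, 7:1, 12:1, 13:2, 16:1, 19:1
Max frequency = 2
Mode = 5, 13

Mode = 5, 13


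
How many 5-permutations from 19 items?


P(19,5) = 19!/14!
= 121645100408832000/87178291200
= 1395360

P(19,5) = 1395360


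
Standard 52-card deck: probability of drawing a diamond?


13 diamonds in 52 cards
P = 13/52 = 0.2500

P = 0.2500


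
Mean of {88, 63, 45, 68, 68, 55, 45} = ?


Sum = 88 + 63 + 45 + 68 + 68 + 55 + 45 = 432
n = 7
Mean = 432/7 = 61.7143

Mean = 61.7143


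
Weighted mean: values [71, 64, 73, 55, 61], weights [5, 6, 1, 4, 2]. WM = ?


Numerator = 71*5 + 64*6 + 73*1 + 55*4 + 61*2 = 1154
Denominator = 5 + 6 + 1 + 4 + 2 = 18
WM = 1154/18 = 64.1111

WM = 64.1111


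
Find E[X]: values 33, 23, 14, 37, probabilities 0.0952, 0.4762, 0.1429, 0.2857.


E[X] = 33*0.0952 + 23*0.4762 + 14*0.1429 + 37*0.2857
= 3.1416 + 10.9526 + 2.0006 + 10.5709
= 26.6657

E[X] = 26.6657


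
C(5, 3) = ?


C(5,3) = 5!/(3! × 2!)
= 120/(6 × 2)
= 10

C(5,3) = 10


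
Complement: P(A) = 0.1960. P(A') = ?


P(not A) = 1 - 0.1960 = 0.8040

P(not A) = 0.8040


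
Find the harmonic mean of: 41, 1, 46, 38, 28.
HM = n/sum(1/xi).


Sum of reciprocals = 1/41 + 1/1 + 1/46 + 1/38 + 1/28 = 1.108159
HM = 5/1.108159 = 4.5120

HM = 4.5120


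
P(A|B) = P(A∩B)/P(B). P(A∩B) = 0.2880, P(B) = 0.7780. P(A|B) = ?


P(A|B) = 0.2880/0.7780 = 0.3702

P(A|B) = 0.3702


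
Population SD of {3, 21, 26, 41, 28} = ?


Mean = 23.8000
Variance = 151.7600
SD = sqrt(151.7600) = 12.3191

SD = 12.3191


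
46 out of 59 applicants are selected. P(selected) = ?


P = 46/59 = 0.7797

P = 0.7797


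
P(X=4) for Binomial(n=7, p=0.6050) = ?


C(7,4) = 35
p^4 = 0.133974
(1-p)^3 = 0.061630
P = 35 * 0.133974 * 0.061630 = 0.2890

P(X=4) = 0.2890


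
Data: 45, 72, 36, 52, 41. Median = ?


Sorted: 36, 41, 45, 52, 72
n = 5 (odd)
Middle value = 45

Median = 45


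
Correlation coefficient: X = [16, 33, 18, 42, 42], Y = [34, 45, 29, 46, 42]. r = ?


Mean X = 30.2000, Mean Y = 39.2000
SD X = 11.285389, SD Y = 6.615134
Cov = 65.560000
r = 65.560000/(11.285389*6.615134) = 0.8782

r = 0.8782


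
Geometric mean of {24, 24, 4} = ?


Product = 24 × 24 × 4 = 2304
GM = 2304^(1/3) = 13.2077

GM = 13.2077


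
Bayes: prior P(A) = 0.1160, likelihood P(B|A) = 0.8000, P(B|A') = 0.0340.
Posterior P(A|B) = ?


P(B) = P(B|A)*P(A) + P(B|A')*P(A')
= 0.8000*0.1160 + 0.0340*0.8840
= 0.092800 + 0.030056 = 0.122856
P(A|B) = 0.092800/0.122856 = 0.7554

P(A|B) = 0.7554


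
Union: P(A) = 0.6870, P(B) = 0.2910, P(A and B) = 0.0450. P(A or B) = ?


P(A∪B) = 0.6870 + 0.2910 - 0.0450
= 0.9780 - 0.0450
= 0.9330

P(A∪B) = 0.9330


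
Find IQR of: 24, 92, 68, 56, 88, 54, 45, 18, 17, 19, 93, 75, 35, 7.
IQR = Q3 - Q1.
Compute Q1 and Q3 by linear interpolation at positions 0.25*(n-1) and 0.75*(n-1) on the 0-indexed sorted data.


Sorted: 7, 17, 18, 19, 24, 35, 45, 54, 56, 68, 75, 88, 92, 93
Q1 (25th %ile) = 20.2500
Q3 (75th %ile) = 73.2500
IQR = 73.2500 - 20.2500 = 53.0000

IQR = 53.0000


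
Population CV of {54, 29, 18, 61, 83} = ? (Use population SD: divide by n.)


Mean = 49.0000
SD = 23.1776
CV = (23.1776/49.0000)*100 = 47.3012%

CV = 47.3012%


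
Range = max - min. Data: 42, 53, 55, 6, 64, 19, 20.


Max = 64, Min = 6
Range = 64 - 6 = 58

Range = 58


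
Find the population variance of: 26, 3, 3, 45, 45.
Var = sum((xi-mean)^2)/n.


Mean = 24.4000
Squared deviations: 2.5600, 457.9600, 457.9600, 424.3600, 424.3600
Sum = 1767.2000
Variance = 1767.2000/5 = 353.4400

Variance = 353.4400


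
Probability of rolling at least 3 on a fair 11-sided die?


Favorable outcomes (roll ≥ 3): 9
Total outcomes = 11
P = 9/11 = 0.8182

P = 0.8182


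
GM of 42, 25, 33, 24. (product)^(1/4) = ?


Product = 42 × 25 × 33 × 24 = 831600
GM = 831600^(1/4) = 30.1980

GM = 30.1980


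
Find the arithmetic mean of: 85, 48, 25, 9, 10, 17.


Sum = 85 + 48 + 25 + 9 + 10 + 17 = 194
n = 6
Mean = 194/6 = 32.3333

Mean = 32.3333


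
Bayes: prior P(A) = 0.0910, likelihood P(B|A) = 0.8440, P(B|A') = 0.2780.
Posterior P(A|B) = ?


P(B) = P(B|A)*P(A) + P(B|A')*P(A')
= 0.8440*0.0910 + 0.2780*0.9090
= 0.076804 + 0.252702 = 0.329506
P(A|B) = 0.076804/0.329506 = 0.2331

P(A|B) = 0.2331


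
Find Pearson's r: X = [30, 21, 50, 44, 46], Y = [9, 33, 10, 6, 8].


Mean X = 38.2000, Mean Y = 13.2000
SD X = 10.925200, SD Y = 9.987993
Cov = -85.240000
r = -85.240000/(10.925200*9.987993) = -0.7812

r = -0.7812


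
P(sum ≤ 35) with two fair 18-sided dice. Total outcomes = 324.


Total outcomes = 18×18 = 324
Favorable (sum ≤ 35): 323
P = 323/324 = 0.9969

P = 0.9969


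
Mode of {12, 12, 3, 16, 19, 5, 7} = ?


Frequencies: 3:1, 5:1, 7:1, 12:2, 16:1, 19:1
Max frequency = 2
Mode = 12

Mode = 12


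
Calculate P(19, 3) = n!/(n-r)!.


P(19,3) = 19!/16!
= 121645100408832000/20922789888000
= 5814

P(19,3) = 5814


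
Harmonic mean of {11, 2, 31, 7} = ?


Sum of reciprocals = 1/11 + 1/2 + 1/31 + 1/7 = 0.766024
HM = 4/0.766024 = 5.2218

HM = 5.2218


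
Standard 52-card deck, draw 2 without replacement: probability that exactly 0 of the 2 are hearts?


Hypergeometric: P(X=0) = C(13,0)·C(39,2) / C(52,2)
= 1 × 741 / 1326
= 741/1326 = 0.5588

P = 0.5588


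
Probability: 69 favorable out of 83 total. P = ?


P = 69/83 = 0.8313

P = 0.8313


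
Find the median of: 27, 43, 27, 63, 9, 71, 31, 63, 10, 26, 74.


Sorted: 9, 10, 26, 27, 27, 31, 43, 63, 63, 71, 74
n = 11 (odd)
Middle value = 31

Median = 31


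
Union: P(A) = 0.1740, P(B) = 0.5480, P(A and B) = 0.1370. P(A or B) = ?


P(A∪B) = 0.1740 + 0.5480 - 0.1370
= 0.7220 - 0.1370
= 0.5850

P(A∪B) = 0.5850


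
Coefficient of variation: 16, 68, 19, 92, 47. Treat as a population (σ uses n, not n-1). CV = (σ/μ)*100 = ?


Mean = 48.4000
SD = 28.9869
CV = (28.9869/48.4000)*100 = 59.8903%

CV = 59.8903%


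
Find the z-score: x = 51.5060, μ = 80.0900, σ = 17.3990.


z = (51.5060 - 80.0900)/17.3990
= -28.5840/17.3990
= -1.6429

z = -1.6429


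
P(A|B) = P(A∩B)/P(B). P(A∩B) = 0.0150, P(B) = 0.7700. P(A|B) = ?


P(A|B) = 0.0150/0.7700 = 0.0195

P(A|B) = 0.0195


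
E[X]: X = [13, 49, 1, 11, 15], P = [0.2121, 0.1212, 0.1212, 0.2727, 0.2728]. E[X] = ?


E[X] = 13*0.2121 + 49*0.1212 + 1*0.1212 + 11*0.2727 + 15*0.2728
= 2.7573 + 5.9388 + 0.1212 + 2.9997 + 4.0920
= 15.9090

E[X] = 15.9090


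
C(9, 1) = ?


C(9,1) = 9!/(1! × 8!)
= 362880/(1 × 40320)
= 9

C(9,1) = 9


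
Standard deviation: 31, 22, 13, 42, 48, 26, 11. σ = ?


Mean = 27.5714
Variance = 165.3878
SD = sqrt(165.3878) = 12.8603

SD = 12.8603


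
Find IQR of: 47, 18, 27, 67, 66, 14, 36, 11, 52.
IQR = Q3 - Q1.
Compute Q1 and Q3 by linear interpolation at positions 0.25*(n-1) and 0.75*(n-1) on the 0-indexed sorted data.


Sorted: 11, 14, 18, 27, 36, 47, 52, 66, 67
Q1 (25th %ile) = 18.0000
Q3 (75th %ile) = 52.0000
IQR = 52.0000 - 18.0000 = 34.0000

IQR = 34.0000


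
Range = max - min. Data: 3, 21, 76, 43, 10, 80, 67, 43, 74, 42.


Max = 80, Min = 3
Range = 80 - 3 = 77

Range = 77


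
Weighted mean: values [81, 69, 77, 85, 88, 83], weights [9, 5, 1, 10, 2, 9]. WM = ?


Numerator = 81*9 + 69*5 + 77*1 + 85*10 + 88*2 + 83*9 = 2924
Denominator = 9 + 5 + 1 + 10 + 2 + 9 = 36
WM = 2924/36 = 81.2222

WM = 81.2222


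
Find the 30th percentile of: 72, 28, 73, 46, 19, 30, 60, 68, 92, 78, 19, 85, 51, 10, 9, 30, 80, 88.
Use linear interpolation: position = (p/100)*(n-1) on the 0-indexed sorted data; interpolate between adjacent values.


Sorted: 9, 10, 19, 19, 28, 30, 30, 46, 51, 60, 68, 72, 73, 78, 80, 85, 88, 92
n = 18
Index = 30/100 * 17 = 5.1000
Lower = data[5] = 30, Upper = data[6] = 30
P30 = 30 + 0.1000*(0) = 30.0000

P30 = 30.0000


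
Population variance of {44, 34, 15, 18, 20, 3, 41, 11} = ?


Mean = 23.2500
Squared deviations: 430.5625, 115.5625, 68.0625, 27.5625, 10.5625, 410.0625, 315.0625, 150.0625
Sum = 1527.5000
Variance = 1527.5000/8 = 190.9375

Variance = 190.9375


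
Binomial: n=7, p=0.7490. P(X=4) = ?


C(7,4) = 35
p^4 = 0.314722
(1-p)^3 = 0.015813
P = 35 * 0.314722 * 0.015813 = 0.1742

P(X=4) = 0.1742


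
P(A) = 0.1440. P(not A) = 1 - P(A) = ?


P(not A) = 1 - 0.1440 = 0.8560

P(not A) = 0.8560


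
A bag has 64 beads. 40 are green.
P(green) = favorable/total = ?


P = 40/64 = 0.6250

P = 0.6250


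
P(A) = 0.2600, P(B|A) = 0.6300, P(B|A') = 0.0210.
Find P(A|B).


P(B) = P(B|A)*P(A) + P(B|A')*P(A')
= 0.6300*0.2600 + 0.0210*0.7400
= 0.163800 + 0.015540 = 0.179340
P(A|B) = 0.163800/0.179340 = 0.9133

P(A|B) = 0.9133


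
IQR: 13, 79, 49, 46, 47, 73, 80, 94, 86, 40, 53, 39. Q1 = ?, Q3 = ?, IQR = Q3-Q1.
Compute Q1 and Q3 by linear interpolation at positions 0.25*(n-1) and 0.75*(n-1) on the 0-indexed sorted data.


Sorted: 13, 39, 40, 46, 47, 49, 53, 73, 79, 80, 86, 94
Q1 (25th %ile) = 44.5000
Q3 (75th %ile) = 79.2500
IQR = 79.2500 - 44.5000 = 34.7500

IQR = 34.7500


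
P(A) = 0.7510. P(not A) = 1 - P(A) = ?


P(not A) = 1 - 0.7510 = 0.2490

P(not A) = 0.2490


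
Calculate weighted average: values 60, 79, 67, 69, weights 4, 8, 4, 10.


Numerator = 60*4 + 79*8 + 67*4 + 69*10 = 1830
Denominator = 4 + 8 + 4 + 10 = 26
WM = 1830/26 = 70.3846

WM = 70.3846


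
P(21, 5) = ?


P(21,5) = 21!/16!
= 51090942171709440000/20922789888000
= 2441880

P(21,5) = 2441880


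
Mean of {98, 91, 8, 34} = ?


Sum = 98 + 91 + 8 + 34 = 231
n = 4
Mean = 231/4 = 57.7500

Mean = 57.7500


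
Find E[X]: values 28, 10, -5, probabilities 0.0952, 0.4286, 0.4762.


E[X] = 28*0.0952 + 10*0.4286 - 5*0.4762
= 2.6656 + 4.2860 - 2.3810
= 4.5706

E[X] = 4.5706


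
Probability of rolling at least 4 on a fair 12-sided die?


Favorable outcomes (roll ≥ 4): 9
Total outcomes = 12
P = 9/12 = 0.7500

P = 0.7500


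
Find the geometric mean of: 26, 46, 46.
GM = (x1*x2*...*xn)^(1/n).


Product = 26 × 46 × 46 = 55016
GM = 55016^(1/3) = 38.0332

GM = 38.0332


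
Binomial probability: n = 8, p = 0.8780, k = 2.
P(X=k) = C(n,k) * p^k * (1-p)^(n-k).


C(8,2) = 28
p^2 = 0.770884
(1-p)^6 = 3.297304e-06
P = 28 * 0.770884 * 3.297304e-06 = 7.1171e-05

P(X=2) = 7.1171e-05


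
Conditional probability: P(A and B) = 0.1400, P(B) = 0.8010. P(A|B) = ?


P(A|B) = 0.1400/0.8010 = 0.1748

P(A|B) = 0.1748


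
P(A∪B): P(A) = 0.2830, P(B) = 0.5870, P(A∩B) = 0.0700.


P(A∪B) = 0.2830 + 0.5870 - 0.0700
= 0.8700 - 0.0700
= 0.8000

P(A∪B) = 0.8000


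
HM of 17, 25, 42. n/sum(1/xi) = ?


Sum of reciprocals = 1/17 + 1/25 + 1/42 = 0.122633
HM = 3/0.122633 = 24.4632

HM = 24.4632


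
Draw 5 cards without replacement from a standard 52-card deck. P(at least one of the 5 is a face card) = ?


P(at least one) = 1 - P(none)
P(none) = (40/52) × (39/51) × (38/50) × (37/49) × (36/48) = 0.253181
P(at least one) = 1 - 0.253181 = 0.7468

P = 0.7468


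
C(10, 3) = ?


C(10,3) = 10!/(3! × 7!)
= 3628800/(6 × 5040)
= 120

C(10,3) = 120


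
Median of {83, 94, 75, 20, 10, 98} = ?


Sorted: 10, 20, 75, 83, 94, 98
n = 6 (even)
Middle values: 75 and 83
Median = (75+83)/2 = 79.0000

Median = 79.0000


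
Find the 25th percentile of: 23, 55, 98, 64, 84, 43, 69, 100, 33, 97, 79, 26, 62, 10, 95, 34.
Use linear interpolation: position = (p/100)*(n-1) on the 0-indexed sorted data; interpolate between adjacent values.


Sorted: 10, 23, 26, 33, 34, 43, 55, 62, 64, 69, 79, 84, 95, 97, 98, 100
n = 16
Index = 25/100 * 15 = 3.7500
Lower = data[3] = 33, Upper = data[4] = 34
P25 = 33 + 0.7500*(1) = 33.7500

P25 = 33.7500


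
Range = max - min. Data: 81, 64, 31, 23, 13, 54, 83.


Max = 83, Min = 13
Range = 83 - 13 = 70

Range = 70


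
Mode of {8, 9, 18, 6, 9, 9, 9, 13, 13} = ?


Frequencies: 6:1, 8:1, 9:4, 13:2, 18:1
Max frequency = 4
Mode = 9

Mode = 9


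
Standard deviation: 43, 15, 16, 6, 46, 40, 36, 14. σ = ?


Mean = 27.0000
Variance = 217.7500
SD = sqrt(217.7500) = 14.7564

SD = 14.7564


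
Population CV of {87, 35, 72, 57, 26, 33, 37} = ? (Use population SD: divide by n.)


Mean = 49.5714
SD = 21.2459
CV = (21.2459/49.5714)*100 = 42.8591%

CV = 42.8591%


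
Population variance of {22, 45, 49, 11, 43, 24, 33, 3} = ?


Mean = 28.7500
Squared deviations: 45.5625, 264.0625, 410.0625, 315.0625, 203.0625, 22.5625, 18.0625, 663.0625
Sum = 1941.5000
Variance = 1941.5000/8 = 242.6875

Variance = 242.6875


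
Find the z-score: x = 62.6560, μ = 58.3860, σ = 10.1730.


z = (62.6560 - 58.3860)/10.1730
= 4.2700/10.1730
= 0.4197

z = 0.4197


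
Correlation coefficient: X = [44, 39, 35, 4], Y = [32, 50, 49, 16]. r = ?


Mean X = 30.5000, Mean Y = 36.7500
SD X = 15.628500, SD Y = 13.953046
Cov = 163.375000
r = 163.375000/(15.628500*13.953046) = 0.7492

r = 0.7492


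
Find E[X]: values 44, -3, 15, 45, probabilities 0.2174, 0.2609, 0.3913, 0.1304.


E[X] = 44*0.2174 - 3*0.2609 + 15*0.3913 + 45*0.1304
= 9.5656 - 0.7827 + 5.8695 + 5.8680
= 20.5204

E[X] = 20.5204


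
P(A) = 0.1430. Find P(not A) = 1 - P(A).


P(not A) = 1 - 0.1430 = 0.8570

P(not A) = 0.8570


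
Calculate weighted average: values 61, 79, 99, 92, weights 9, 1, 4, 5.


Numerator = 61*9 + 79*1 + 99*4 + 92*5 = 1484
Denominator = 9 + 1 + 4 + 5 = 19
WM = 1484/19 = 78.1053

WM = 78.1053


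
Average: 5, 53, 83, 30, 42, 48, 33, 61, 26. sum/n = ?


Sum = 5 + 53 + 83 + 30 + 42 + 48 + 33 + 61 + 26 = 381
n = 9
Mean = 381/9 = 42.3333

Mean = 42.3333


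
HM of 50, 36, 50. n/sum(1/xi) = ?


Sum of reciprocals = 1/50 + 1/36 + 1/50 = 0.067778
HM = 3/0.067778 = 44.2623

HM = 44.2623


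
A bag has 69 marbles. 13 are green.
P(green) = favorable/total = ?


P = 13/69 = 0.1884

P = 0.1884


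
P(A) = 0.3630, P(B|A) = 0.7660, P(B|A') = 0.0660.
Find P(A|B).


P(B) = P(B|A)*P(A) + P(B|A')*P(A')
= 0.7660*0.3630 + 0.0660*0.6370
= 0.278058 + 0.042042 = 0.320100
P(A|B) = 0.278058/0.320100 = 0.8687

P(A|B) = 0.8687


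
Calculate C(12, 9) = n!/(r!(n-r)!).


C(12,9) = 12!/(9! × 3!)
= 479001600/(362880 × 6)
= 220

C(12,9) = 220


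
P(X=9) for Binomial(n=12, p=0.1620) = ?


C(12,9) = 220
p^9 = 7.684845e-08
(1-p)^3 = 0.588480
P = 220 * 7.684845e-08 * 0.588480 = 9.9492e-06

P(X=9) = 9.9492e-06


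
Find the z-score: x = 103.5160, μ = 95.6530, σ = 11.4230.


z = (103.5160 - 95.6530)/11.4230
= 7.8630/11.4230
= 0.6883

z = 0.6883


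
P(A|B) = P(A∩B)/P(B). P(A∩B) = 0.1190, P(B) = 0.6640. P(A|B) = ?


P(A|B) = 0.1190/0.6640 = 0.1792

P(A|B) = 0.1792


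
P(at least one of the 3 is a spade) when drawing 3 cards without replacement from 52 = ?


P(at least one) = 1 - P(none)
P(none) = (39/52) × (38/51) × (37/50) = 0.413529
P(at least one) = 1 - 0.413529 = 0.5865

P = 0.5865


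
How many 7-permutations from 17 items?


P(17,7) = 17!/10!
= 355687428096000/3628800
= 98017920

P(17,7) = 98017920


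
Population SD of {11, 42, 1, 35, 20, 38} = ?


Mean = 24.5000
Variance = 225.5833
SD = sqrt(225.5833) = 15.0194

SD = 15.0194


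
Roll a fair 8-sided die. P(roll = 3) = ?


Favorable outcomes (roll = 3): 1
Total outcomes = 8
P = 1/8 = 0.1250

P = 0.1250


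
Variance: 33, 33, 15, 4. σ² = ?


Mean = 21.2500
Squared deviations: 138.0625, 138.0625, 39.0625, 297.5625
Sum = 612.7500
Variance = 612.7500/4 = 153.1875

Variance = 153.1875


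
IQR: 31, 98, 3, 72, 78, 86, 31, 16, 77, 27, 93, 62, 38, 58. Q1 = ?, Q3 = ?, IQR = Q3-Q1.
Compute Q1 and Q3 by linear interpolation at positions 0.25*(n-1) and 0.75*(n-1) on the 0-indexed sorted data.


Sorted: 3, 16, 27, 31, 31, 38, 58, 62, 72, 77, 78, 86, 93, 98
Q1 (25th %ile) = 31.0000
Q3 (75th %ile) = 77.7500
IQR = 77.7500 - 31.0000 = 46.7500

IQR = 46.7500


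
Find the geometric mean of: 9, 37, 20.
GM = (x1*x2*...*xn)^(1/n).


Product = 9 × 37 × 20 = 6660
GM = 6660^(1/3) = 18.8144

GM = 18.8144


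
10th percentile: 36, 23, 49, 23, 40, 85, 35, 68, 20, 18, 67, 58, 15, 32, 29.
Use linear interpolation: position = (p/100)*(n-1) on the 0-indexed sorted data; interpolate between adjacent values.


Sorted: 15, 18, 20, 23, 23, 29, 32, 35, 36, 40, 49, 58, 67, 68, 85
n = 15
Index = 10/100 * 14 = 1.4000
Lower = data[1] = 18, Upper = data[2] = 20
P10 = 18 + 0.4000*(2) = 18.8000

P10 = 18.8000


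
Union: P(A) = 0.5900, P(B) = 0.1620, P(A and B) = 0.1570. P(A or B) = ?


P(A∪B) = 0.5900 + 0.1620 - 0.1570
= 0.7520 - 0.1570
= 0.5950

P(A∪B) = 0.5950


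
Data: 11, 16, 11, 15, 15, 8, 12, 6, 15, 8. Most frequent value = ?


Frequencies: 6:1, 8:2, 11:2, 12:1, 15:3, 16:1
Max frequency = 3
Mode = 15

Mode = 15


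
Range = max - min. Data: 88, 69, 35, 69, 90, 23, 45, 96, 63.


Max = 96, Min = 23
Range = 96 - 23 = 73

Range = 73


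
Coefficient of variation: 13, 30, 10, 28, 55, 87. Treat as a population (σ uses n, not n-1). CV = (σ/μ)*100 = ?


Mean = 37.1667
SD = 26.6422
CV = (26.6422/37.1667)*100 = 71.6830%

CV = 71.6830%


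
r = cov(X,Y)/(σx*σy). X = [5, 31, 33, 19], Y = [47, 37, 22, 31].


Mean X = 22.0000, Mean Y = 34.2500
SD X = 11.180340, SD Y = 9.093267
Cov = -79.250000
r = -79.250000/(11.180340*9.093267) = -0.7795

r = -0.7795


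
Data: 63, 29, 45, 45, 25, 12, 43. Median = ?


Sorted: 12, 25, 29, 43, 45, 45, 63
n = 7 (odd)
Middle value = 43

Median = 43


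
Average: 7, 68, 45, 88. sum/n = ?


Sum = 7 + 68 + 45 + 88 = 208
n = 4
Mean = 208/4 = 52.0000

Mean = 52.0000


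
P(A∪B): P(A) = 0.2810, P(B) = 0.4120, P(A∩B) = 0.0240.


P(A∪B) = 0.2810 + 0.4120 - 0.0240
= 0.6930 - 0.0240
= 0.6690

P(A∪B) = 0.6690


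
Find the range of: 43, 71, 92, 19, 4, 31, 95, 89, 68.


Max = 95, Min = 4
Range = 95 - 4 = 91

Range = 91


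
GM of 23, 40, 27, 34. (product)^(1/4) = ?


Product = 23 × 40 × 27 × 34 = 844560
GM = 844560^(1/4) = 30.3150

GM = 30.3150


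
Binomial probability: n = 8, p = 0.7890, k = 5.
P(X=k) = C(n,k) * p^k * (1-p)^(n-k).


C(8,5) = 56
p^5 = 0.305763
(1-p)^3 = 0.009394
P = 56 * 0.305763 * 0.009394 = 0.1608

P(X=5) = 0.1608


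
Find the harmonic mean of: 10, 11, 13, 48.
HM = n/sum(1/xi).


Sum of reciprocals = 1/10 + 1/11 + 1/13 + 1/48 = 0.288666
HM = 4/0.288666 = 13.8569

HM = 13.8569


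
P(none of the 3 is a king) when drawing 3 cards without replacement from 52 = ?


P(no kings) = (48/52) × (47/51) × (46/50)
= 0.7826

P = 0.7826


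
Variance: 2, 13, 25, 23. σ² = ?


Mean = 15.7500
Squared deviations: 189.0625, 7.5625, 85.5625, 52.5625
Sum = 334.7500
Variance = 334.7500/4 = 83.6875

Variance = 83.6875


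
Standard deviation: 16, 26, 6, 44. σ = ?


Mean = 23.0000
Variance = 197.0000
SD = sqrt(197.0000) = 14.0357

SD = 14.0357


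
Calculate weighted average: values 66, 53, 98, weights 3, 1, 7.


Numerator = 66*3 + 53*1 + 98*7 = 937
Denominator = 3 + 1 + 7 = 11
WM = 937/11 = 85.1818

WM = 85.1818


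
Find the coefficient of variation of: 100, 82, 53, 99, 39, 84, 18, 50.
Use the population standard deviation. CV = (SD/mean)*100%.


Mean = 65.6250
SD = 28.0220
CV = (28.0220/65.6250)*100 = 42.7002%

CV = 42.7002%


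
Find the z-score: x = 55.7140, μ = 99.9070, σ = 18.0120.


z = (55.7140 - 99.9070)/18.0120
= -44.1930/18.0120
= -2.4535

z = -2.4535


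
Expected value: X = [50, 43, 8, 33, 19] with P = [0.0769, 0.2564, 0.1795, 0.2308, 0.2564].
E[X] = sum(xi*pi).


E[X] = 50*0.0769 + 43*0.2564 + 8*0.1795 + 33*0.2308 + 19*0.2564
= 3.8450 + 11.0252 + 1.4360 + 7.6164 + 4.8716
= 28.7942

E[X] = 28.7942


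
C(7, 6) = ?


C(7,6) = 7!/(6! × 1!)
= 5040/(720 × 1)
= 7

C(7,6) = 7


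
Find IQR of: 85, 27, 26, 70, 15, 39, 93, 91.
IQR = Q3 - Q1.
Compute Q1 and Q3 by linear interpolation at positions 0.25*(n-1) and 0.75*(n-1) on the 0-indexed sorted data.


Sorted: 15, 26, 27, 39, 70, 85, 91, 93
Q1 (25th %ile) = 26.7500
Q3 (75th %ile) = 86.5000
IQR = 86.5000 - 26.7500 = 59.7500

IQR = 59.7500


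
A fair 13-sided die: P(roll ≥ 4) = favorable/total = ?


Favorable outcomes (roll ≥ 4): 10
Total outcomes = 13
P = 10/13 = 0.7692

P = 0.7692


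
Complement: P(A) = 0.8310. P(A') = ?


P(not A) = 1 - 0.8310 = 0.1690

P(not A) = 0.1690


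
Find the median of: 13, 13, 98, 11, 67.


Sorted: 11, 13, 13, 67, 98
n = 5 (odd)
Middle value = 13

Median = 13


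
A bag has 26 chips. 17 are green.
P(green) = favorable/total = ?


P = 17/26 = 0.6538

P = 0.6538


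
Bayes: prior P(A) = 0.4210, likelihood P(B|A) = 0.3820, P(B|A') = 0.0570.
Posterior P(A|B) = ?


P(B) = P(B|A)*P(A) + P(B|A')*P(A')
= 0.3820*0.4210 + 0.0570*0.5790
= 0.160822 + 0.033003 = 0.193825
P(A|B) = 0.160822/0.193825 = 0.8297

P(A|B) = 0.8297


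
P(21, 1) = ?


P(21,1) = 21!/20!
= 51090942171709440000/2432902008176640000
= 21

P(21,1) = 21


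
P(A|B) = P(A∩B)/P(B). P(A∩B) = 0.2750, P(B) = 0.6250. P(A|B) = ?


P(A|B) = 0.2750/0.6250 = 0.4400

P(A|B) = 0.4400


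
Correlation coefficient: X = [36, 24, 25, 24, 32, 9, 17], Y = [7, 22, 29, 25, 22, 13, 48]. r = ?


Mean X = 23.8571, Mean Y = 23.7143
SD X = 8.305395, SD Y = 12.067835
Cov = -31.183673
r = -31.183673/(8.305395*12.067835) = -0.3111

r = -0.3111


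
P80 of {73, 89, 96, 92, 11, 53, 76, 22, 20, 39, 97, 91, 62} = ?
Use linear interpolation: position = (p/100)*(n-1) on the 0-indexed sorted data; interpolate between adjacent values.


Sorted: 11, 20, 22, 39, 53, 62, 73, 76, 89, 91, 92, 96, 97
n = 13
Index = 80/100 * 12 = 9.6000
Lower = data[9] = 91, Upper = data[10] = 92
P80 = 91 + 0.6000*(1) = 91.6000

P80 = 91.6000


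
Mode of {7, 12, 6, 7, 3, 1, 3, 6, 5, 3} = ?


Frequencies: 1:1, 3:3, 5:1, 6:2, 7:2, 12:1
Max frequency = 3
Mode = 3

Mode = 3


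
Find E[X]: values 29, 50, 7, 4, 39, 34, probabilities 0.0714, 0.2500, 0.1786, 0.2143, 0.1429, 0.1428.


E[X] = 29*0.0714 + 50*0.2500 + 7*0.1786 + 4*0.2143 + 39*0.1429 + 34*0.1428
= 2.0706 + 12.5000 + 1.2502 + 0.8572 + 5.5731 + 4.8552
= 27.1063

E[X] = 27.1063


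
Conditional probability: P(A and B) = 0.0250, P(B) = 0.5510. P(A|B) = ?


P(A|B) = 0.0250/0.5510 = 0.0454

P(A|B) = 0.0454


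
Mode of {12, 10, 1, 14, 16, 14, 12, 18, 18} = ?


Frequencies: 1:1, 10:1, 12:2, 14:2, 16:1, 18:2
Max frequency = 2
Mode = 12, 14, 18

Mode = 12, 14, 18


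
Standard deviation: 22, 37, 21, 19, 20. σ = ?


Mean = 23.8000
Variance = 44.5600
SD = sqrt(44.5600) = 6.6753

SD = 6.6753


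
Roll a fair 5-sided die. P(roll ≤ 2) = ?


Favorable outcomes (roll ≤ 2): 2
Total outcomes = 5
P = 2/5 = 0.4000

P = 0.4000


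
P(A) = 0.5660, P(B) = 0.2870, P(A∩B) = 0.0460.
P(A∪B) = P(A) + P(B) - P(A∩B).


P(A∪B) = 0.5660 + 0.2870 - 0.0460
= 0.8530 - 0.0460
= 0.8070

P(A∪B) = 0.8070


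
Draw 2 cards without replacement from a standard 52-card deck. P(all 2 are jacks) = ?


P(all jacks) = (4/52) × (3/51)
= 0.0045

P = 0.0045


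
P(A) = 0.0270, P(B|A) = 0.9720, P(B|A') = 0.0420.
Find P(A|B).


P(B) = P(B|A)*P(A) + P(B|A')*P(A')
= 0.9720*0.0270 + 0.0420*0.9730
= 0.026244 + 0.040866 = 0.067110
P(A|B) = 0.026244/0.067110 = 0.3911

P(A|B) = 0.3911


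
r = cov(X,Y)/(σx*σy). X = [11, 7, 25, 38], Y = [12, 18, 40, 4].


Mean X = 20.2500, Mean Y = 18.5000
SD X = 12.234684, SD Y = 13.369742
Cov = -22.125000
r = -22.125000/(12.234684*13.369742) = -0.1353

r = -0.1353


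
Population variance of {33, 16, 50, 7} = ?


Mean = 26.5000
Squared deviations: 42.2500, 110.2500, 552.2500, 380.2500
Sum = 1085.0000
Variance = 1085.0000/4 = 271.2500

Variance = 271.2500


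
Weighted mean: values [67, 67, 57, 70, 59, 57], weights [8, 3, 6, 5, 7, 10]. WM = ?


Numerator = 67*8 + 67*3 + 57*6 + 70*5 + 59*7 + 57*10 = 2412
Denominator = 8 + 3 + 6 + 5 + 7 + 10 = 39
WM = 2412/39 = 61.8462

WM = 61.8462


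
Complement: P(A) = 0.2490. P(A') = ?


P(not A) = 1 - 0.2490 = 0.7510

P(not A) = 0.7510


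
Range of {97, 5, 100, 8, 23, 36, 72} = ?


Max = 100, Min = 5
Range = 100 - 5 = 95

Range = 95


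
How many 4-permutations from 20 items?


P(20,4) = 20!/16!
= 2432902008176640000/20922789888000
= 116280

P(20,4) = 116280


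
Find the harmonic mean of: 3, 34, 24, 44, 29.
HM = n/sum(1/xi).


Sum of reciprocals = 1/3 + 1/34 + 1/24 + 1/44 + 1/29 = 0.461622
HM = 5/0.461622 = 10.8314

HM = 10.8314


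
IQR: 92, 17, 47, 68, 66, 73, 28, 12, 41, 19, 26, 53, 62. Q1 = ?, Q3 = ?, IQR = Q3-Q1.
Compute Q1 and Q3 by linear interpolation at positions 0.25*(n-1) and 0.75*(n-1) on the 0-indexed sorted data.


Sorted: 12, 17, 19, 26, 28, 41, 47, 53, 62, 66, 68, 73, 92
Q1 (25th %ile) = 26.0000
Q3 (75th %ile) = 66.0000
IQR = 66.0000 - 26.0000 = 40.0000

IQR = 40.0000


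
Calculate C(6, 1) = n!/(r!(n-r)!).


C(6,1) = 6!/(1! × 5!)
= 720/(1 × 120)
= 6

C(6,1) = 6


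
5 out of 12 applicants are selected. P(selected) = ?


P = 5/12 = 0.4167

P = 0.4167


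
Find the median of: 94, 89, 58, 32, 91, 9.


Sorted: 9, 32, 58, 89, 91, 94
n = 6 (even)
Middle values: 58 and 89
Median = (58+89)/2 = 73.5000

Median = 73.5000


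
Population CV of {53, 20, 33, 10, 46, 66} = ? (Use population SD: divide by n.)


Mean = 38.0000
SD = 19.1746
CV = (19.1746/38.0000)*100 = 50.4596%

CV = 50.4596%


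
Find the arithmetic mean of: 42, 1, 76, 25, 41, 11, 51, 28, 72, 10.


Sum = 42 + 1 + 76 + 25 + 41 + 11 + 51 + 28 + 72 + 10 = 357
n = 10
Mean = 357/10 = 35.7000

Mean = 35.7000


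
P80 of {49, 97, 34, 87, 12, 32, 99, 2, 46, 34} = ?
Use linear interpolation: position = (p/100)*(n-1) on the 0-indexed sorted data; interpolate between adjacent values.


Sorted: 2, 12, 32, 34, 34, 46, 49, 87, 97, 99
n = 10
Index = 80/100 * 9 = 7.2000
Lower = data[7] = 87, Upper = data[8] = 97
P80 = 87 + 0.2000*(10) = 89.0000

P80 = 89.0000


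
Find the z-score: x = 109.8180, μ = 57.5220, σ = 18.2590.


z = (109.8180 - 57.5220)/18.2590
= 52.2960/18.2590
= 2.8641

z = 2.8641


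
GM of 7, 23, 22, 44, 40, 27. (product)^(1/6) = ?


Product = 7 × 23 × 22 × 44 × 40 × 27 = 168315840
GM = 168315840^(1/6) = 23.4975

GM = 23.4975


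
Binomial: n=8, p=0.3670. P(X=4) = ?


C(8,4) = 70
p^4 = 0.018141
(1-p)^4 = 0.160552
P = 70 * 0.018141 * 0.160552 = 0.2039

P(X=4) = 0.2039


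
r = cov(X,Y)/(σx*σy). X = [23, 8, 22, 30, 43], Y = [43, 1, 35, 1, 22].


Mean X = 25.2000, Mean Y = 20.4000
SD X = 11.408769, SD Y = 17.200000
Cov = 34.520000
r = 34.520000/(11.408769*17.200000) = 0.1759

r = 0.1759


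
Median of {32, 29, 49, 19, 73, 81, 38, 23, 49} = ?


Sorted: 19, 23, 29, 32, 38, 49, 49, 73, 81
n = 9 (odd)
Middle value = 38

Median = 38


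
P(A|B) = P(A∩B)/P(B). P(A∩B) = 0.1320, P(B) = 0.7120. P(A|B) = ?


P(A|B) = 0.1320/0.7120 = 0.1854

P(A|B) = 0.1854


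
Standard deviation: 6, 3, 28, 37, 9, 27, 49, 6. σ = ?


Mean = 20.6250
Variance = 255.2344
SD = sqrt(255.2344) = 15.9761

SD = 15.9761


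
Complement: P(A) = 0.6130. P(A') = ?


P(not A) = 1 - 0.6130 = 0.3870

P(not A) = 0.3870


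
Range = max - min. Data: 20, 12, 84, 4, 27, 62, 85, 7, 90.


Max = 90, Min = 4
Range = 90 - 4 = 86

Range = 86


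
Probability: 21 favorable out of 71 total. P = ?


P = 21/71 = 0.2958

P = 0.2958


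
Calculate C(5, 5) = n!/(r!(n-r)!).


C(5,5) = 5!/(5! × 0!)
= 120/(120 × 1)
= 1

C(5,5) = 1


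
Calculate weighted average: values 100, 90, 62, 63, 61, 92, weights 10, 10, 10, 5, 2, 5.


Numerator = 100*10 + 90*10 + 62*10 + 63*5 + 61*2 + 92*5 = 3417
Denominator = 10 + 10 + 10 + 5 + 2 + 5 = 42
WM = 3417/42 = 81.3571

WM = 81.3571


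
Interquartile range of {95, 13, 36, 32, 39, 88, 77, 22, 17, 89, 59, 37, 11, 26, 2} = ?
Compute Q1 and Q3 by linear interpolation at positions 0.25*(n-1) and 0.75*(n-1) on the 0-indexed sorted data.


Sorted: 2, 11, 13, 17, 22, 26, 32, 36, 37, 39, 59, 77, 88, 89, 95
Q1 (25th %ile) = 19.5000
Q3 (75th %ile) = 68.0000
IQR = 68.0000 - 19.5000 = 48.5000

IQR = 48.5000


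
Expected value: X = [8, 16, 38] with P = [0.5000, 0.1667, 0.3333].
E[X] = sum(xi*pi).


E[X] = 8*0.5000 + 16*0.1667 + 38*0.3333
= 4.0000 + 2.6672 + 12.6654
= 19.3326

E[X] = 19.3326


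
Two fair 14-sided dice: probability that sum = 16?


Total outcomes = 14×14 = 196
Favorable (sum = 16): 13
P = 13/196 = 0.0663

P = 0.0663


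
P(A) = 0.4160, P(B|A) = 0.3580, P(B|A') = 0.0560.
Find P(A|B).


P(B) = P(B|A)*P(A) + P(B|A')*P(A')
= 0.3580*0.4160 + 0.0560*0.5840
= 0.148928 + 0.032704 = 0.181632
P(A|B) = 0.148928/0.181632 = 0.8199

P(A|B) = 0.8199
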